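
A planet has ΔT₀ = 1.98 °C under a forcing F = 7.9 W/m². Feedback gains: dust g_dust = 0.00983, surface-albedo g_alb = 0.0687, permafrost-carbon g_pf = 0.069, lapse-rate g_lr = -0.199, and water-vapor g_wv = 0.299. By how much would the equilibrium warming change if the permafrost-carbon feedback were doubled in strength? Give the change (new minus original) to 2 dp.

Original: g = 0.24753, ΔT = 1.98/(1−0.24753) = 2.6313 °C.
With doubled permafrost-carbon: g' = 0.31653, ΔT' = 1.98/(1−0.31653) = 2.8970 °C.
Change = 2.8970 − 2.6313 = 0.27 °C.

0.27 °C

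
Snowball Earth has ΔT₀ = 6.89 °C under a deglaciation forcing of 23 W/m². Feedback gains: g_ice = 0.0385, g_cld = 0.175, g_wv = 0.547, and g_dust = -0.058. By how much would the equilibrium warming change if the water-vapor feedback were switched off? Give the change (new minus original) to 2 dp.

-15.00 °C

Original: g = 0.7025, ΔT = 6.89/(1−0.7025) = 23.1597 °C.
Without water-vapor: g' = 0.1555, ΔT' = 6.89/(1−0.1555) = 8.1587 °C.
Change = 8.1587 − 23.1597 = -15.00 °C.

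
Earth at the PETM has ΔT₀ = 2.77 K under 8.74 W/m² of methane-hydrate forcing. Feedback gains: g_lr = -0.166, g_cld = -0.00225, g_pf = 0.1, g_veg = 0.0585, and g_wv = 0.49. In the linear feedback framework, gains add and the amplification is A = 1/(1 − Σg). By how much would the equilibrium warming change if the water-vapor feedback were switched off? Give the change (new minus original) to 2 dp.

Original: g = 0.48025, ΔT = 2.77/(1−0.48025) = 5.3295 K.
Without water-vapor: g' = -0.00975, ΔT' = 2.77/(1+0.00975) = 2.7433 K.
Change = 2.7433 − 5.3295 = -2.59 K.

-2.59 K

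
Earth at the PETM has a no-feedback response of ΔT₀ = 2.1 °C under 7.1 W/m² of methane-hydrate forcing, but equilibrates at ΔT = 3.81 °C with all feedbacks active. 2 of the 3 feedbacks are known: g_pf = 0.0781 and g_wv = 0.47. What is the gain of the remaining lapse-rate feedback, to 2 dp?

-0.10

Amplification A = ΔT/ΔT₀ = 3.81/2.1 = 1.814.
Total gain g = 1 − 1/A = 1 − 1/1.814 = 0.4487.
Known gains sum to 0.0781 + 0.47 = 0.5481.
g_lr = 0.4487 − 0.5481 = -0.10.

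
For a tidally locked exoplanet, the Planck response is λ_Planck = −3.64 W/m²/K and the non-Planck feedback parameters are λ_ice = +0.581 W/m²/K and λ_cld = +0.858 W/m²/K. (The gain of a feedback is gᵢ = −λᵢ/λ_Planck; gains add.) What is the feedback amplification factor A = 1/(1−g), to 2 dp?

1.65

Convert to gains: g_ice = 0.581/3.64 = 0.1596; g_cld = 0.858/3.64 = 0.2357.
Total gain g = 0.3953.
A = 1/(1 − 0.3953) = 1.65.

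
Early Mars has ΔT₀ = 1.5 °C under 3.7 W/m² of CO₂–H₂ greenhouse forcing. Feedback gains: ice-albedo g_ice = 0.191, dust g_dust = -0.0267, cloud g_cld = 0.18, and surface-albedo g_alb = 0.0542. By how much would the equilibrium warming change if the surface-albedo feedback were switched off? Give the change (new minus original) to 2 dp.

-0.21 °C

Original: g = 0.3985, ΔT = 1.5/(1−0.3985) = 2.4938 °C.
Without surface-albedo: g' = 0.3443, ΔT' = 1.5/(1−0.3443) = 2.2876 °C.
Change = 2.2876 − 2.4938 = -0.21 °C.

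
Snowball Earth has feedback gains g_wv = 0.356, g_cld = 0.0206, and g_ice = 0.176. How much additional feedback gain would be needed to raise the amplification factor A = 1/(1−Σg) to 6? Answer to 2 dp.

0.28

Current total gain = 0.5526.
Target gain for A = 6: g* = 1 − 1/6 = 0.8333.
Additional gain needed = 0.8333 − 0.5526 = 0.28.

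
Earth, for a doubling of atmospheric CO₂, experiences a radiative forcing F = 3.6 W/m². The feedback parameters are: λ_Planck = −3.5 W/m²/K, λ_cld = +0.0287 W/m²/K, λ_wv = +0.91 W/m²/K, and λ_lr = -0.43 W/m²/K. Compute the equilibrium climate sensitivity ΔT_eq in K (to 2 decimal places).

Net feedback parameter λ = (−3.5) + (+0.0287) + (+0.91) + (-0.43) = -2.9913 W/m²/K.
ΔT = −F/λ = −3.6/(-2.9913) = 1.20 K.

1.20 K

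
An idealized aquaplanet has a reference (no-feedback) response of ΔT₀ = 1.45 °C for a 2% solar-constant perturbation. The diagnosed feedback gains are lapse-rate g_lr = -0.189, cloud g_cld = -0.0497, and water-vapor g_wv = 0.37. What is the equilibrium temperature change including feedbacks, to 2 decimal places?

1.67 °C

Total gain g = -0.189 − 0.0497 + 0.37 = 0.1313.
Amplification A = 1/(1 − 0.1313) = 1.151.
ΔT = 1.45 × 1.151 = 1.67 °C.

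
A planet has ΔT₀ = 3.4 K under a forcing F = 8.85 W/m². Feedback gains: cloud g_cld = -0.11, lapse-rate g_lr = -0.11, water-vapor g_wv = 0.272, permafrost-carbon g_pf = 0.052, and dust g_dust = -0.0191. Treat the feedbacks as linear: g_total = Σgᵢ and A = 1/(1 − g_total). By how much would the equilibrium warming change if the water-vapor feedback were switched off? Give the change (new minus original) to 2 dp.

-0.85 K

Original: g = 0.0849, ΔT = 3.4/(1−0.0849) = 3.7154 K.
Without water-vapor: g' = -0.1871, ΔT' = 3.4/(1+0.1871) = 2.8641 K.
Change = 2.8641 − 3.7154 = -0.85 K.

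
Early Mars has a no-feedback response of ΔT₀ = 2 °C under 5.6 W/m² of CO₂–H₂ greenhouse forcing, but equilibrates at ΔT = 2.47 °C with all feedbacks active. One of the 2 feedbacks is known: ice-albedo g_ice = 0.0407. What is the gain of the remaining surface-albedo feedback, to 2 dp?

Amplification A = ΔT/ΔT₀ = 2.47/2 = 1.235.
Total gain g = 1 − 1/A = 1 − 1/1.235 = 0.1903.
The known gain is 0.0407.
g_alb = 0.1903 − 0.0407 = 0.15.

0.15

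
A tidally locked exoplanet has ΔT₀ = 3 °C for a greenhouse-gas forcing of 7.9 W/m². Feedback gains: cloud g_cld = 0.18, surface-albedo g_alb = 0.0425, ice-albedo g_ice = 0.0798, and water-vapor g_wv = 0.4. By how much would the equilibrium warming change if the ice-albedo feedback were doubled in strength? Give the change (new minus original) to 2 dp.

3.69 °C

Original: g = 0.7023, ΔT = 3/(1−0.7023) = 10.0773 °C.
With doubled ice-albedo: g' = 0.7821, ΔT' = 3/(1−0.7821) = 13.7678 °C.
Change = 13.7678 − 10.0773 = 3.69 °C.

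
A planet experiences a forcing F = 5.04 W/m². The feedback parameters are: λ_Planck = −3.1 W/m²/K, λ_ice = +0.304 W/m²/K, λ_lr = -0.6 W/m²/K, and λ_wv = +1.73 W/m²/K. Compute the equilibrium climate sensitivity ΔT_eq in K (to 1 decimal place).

Net feedback parameter λ = (−3.1) + (+0.304) + (-0.6) + (+1.73) = -1.666 W/m²/K.
ΔT = −F/λ = −5.04/(-1.666) = 3.0 K.

3.0 K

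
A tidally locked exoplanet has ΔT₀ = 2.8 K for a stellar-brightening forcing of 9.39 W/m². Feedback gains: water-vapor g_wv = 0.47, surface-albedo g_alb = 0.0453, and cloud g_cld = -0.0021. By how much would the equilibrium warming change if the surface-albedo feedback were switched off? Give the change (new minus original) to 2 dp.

Original: g = 0.5132, ΔT = 2.8/(1−0.5132) = 5.7518 K.
Without surface-albedo: g' = 0.4679, ΔT' = 2.8/(1−0.4679) = 5.2622 K.
Change = 5.2622 − 5.7518 = -0.49 K.

-0.49 K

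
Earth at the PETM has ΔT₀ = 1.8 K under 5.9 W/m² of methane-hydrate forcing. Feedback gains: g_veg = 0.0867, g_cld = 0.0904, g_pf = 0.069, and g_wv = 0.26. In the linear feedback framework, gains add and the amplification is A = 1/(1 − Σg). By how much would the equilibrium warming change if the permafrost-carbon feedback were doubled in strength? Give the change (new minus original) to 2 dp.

Original: g = 0.5061, ΔT = 1.8/(1−0.5061) = 3.6445 K.
With doubled permafrost-carbon: g' = 0.5751, ΔT' = 1.8/(1−0.5751) = 4.2363 K.
Change = 4.2363 − 3.6445 = 0.59 K.

0.59 K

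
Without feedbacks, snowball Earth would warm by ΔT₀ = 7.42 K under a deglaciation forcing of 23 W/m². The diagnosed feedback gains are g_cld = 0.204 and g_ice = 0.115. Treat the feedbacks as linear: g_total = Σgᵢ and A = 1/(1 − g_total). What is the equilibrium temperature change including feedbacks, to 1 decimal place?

Total gain g = 0.204 + 0.115 = 0.319.
Amplification A = 1/(1 − 0.319) = 1.468.
ΔT = 7.42 × 1.468 = 10.9 K.

10.9 K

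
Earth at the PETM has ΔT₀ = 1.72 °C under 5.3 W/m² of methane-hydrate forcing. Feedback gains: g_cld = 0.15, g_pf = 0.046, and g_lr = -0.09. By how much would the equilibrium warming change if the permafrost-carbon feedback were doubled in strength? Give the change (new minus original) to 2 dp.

Original: g = 0.106, ΔT = 1.72/(1−0.106) = 1.9239 °C.
With doubled permafrost-carbon: g' = 0.152, ΔT' = 1.72/(1−0.152) = 2.0283 °C.
Change = 2.0283 − 1.9239 = 0.10 °C.

0.10 °C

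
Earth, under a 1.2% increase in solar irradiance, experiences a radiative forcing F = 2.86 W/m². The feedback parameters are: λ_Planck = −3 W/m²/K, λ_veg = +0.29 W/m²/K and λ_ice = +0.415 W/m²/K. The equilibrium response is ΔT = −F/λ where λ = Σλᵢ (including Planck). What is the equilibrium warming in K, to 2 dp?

Net feedback parameter λ = (−3) + (+0.29) + (+0.415) = -2.295 W/m²/K.
ΔT = −F/λ = −2.86/(-2.295) = 1.25 K.

1.25 K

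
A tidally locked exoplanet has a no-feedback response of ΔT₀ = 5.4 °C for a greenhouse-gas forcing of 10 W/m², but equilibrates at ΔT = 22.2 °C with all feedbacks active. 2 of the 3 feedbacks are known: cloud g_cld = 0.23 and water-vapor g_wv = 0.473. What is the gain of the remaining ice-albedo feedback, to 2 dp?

0.05

Amplification A = ΔT/ΔT₀ = 22.2/5.4 = 4.111.
Total gain g = 1 − 1/A = 1 − 1/4.111 = 0.7568.
Known gains sum to 0.23 + 0.473 = 0.703.
g_ice = 0.7568 − 0.703 = 0.05.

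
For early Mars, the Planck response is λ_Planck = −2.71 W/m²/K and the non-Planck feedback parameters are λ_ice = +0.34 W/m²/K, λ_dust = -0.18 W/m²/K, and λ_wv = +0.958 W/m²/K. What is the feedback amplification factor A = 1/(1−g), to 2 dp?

1.70

Convert to gains: g_ice = 0.34/2.71 = 0.1255; g_dust = -0.18/2.71 = -0.06642; g_wv = 0.958/2.71 = 0.3535.
Total gain g = 0.41258.
A = 1/(1 − 0.41258) = 1.70.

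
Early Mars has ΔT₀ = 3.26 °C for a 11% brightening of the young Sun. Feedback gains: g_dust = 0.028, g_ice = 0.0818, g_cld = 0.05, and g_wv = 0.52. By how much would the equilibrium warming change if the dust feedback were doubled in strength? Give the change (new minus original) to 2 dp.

0.98 °C

Original: g = 0.6798, ΔT = 3.26/(1−0.6798) = 10.1811 °C.
With doubled dust: g' = 0.7078, ΔT' = 3.26/(1−0.7078) = 11.1567 °C.
Change = 11.1567 − 10.1811 = 0.98 °C.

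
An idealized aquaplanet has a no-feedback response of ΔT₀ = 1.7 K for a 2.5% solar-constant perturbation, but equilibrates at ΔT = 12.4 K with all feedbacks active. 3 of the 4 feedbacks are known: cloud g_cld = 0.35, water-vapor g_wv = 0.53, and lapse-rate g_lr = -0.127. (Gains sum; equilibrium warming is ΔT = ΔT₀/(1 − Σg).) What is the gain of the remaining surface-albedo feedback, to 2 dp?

Amplification A = ΔT/ΔT₀ = 12.4/1.7 = 7.294.
Total gain g = 1 − 1/A = 1 − 1/7.294 = 0.8629.
Known gains sum to 0.35 + 0.53 − 0.127 = 0.753.
g_alb = 0.8629 − 0.753 = 0.11.

0.11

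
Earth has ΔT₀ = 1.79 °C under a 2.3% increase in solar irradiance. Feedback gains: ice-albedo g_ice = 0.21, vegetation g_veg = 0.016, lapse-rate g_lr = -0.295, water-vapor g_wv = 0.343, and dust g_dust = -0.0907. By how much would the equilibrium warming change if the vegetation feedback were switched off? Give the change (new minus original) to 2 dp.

Original: g = 0.1833, ΔT = 1.79/(1−0.1833) = 2.1917 °C.
Without vegetation: g' = 0.1673, ΔT' = 1.79/(1−0.1673) = 2.1496 °C.
Change = 2.1496 − 2.1917 = -0.04 °C.

-0.04 °C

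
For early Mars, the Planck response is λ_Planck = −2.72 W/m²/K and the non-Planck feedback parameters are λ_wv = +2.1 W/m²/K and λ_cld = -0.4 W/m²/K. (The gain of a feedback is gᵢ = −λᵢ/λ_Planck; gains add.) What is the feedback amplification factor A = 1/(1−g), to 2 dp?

2.67

Convert to gains: g_wv = 2.1/2.72 = 0.7721; g_cld = -0.4/2.72 = -0.1471.
Total gain g = 0.625.
A = 1/(1 − 0.625) = 2.67.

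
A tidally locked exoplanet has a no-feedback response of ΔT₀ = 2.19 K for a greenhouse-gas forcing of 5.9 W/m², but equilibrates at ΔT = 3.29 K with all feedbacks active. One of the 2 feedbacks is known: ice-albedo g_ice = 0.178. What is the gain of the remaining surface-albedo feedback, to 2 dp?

0.16

Amplification A = ΔT/ΔT₀ = 3.29/2.19 = 1.502.
Total gain g = 1 − 1/A = 1 − 1/1.502 = 0.3342.
The known gain is 0.178.
g_alb = 0.3342 − 0.178 = 0.16.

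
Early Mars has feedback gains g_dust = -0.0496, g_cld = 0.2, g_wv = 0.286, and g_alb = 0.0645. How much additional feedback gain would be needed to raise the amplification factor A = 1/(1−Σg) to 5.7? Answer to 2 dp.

Current total gain = 0.5009.
Target gain for A = 5.7: g* = 1 − 1/5.7 = 0.8246.
Additional gain needed = 0.8246 − 0.5009 = 0.32.

0.32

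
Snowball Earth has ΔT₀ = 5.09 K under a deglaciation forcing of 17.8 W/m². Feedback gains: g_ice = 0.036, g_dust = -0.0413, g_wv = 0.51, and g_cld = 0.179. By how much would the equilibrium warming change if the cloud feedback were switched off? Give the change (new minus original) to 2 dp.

Original: g = 0.6837, ΔT = 5.09/(1−0.6837) = 16.0923 K.
Without cloud: g' = 0.5047, ΔT' = 5.09/(1−0.5047) = 10.2766 K.
Change = 10.2766 − 16.0923 = -5.82 K.

-5.82 K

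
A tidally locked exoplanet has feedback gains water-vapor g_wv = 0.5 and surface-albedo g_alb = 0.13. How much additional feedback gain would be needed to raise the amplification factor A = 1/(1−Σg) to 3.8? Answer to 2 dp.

Current total gain = 0.63.
Target gain for A = 3.8: g* = 1 − 1/3.8 = 0.7368.
Additional gain needed = 0.7368 − 0.63 = 0.11.

0.11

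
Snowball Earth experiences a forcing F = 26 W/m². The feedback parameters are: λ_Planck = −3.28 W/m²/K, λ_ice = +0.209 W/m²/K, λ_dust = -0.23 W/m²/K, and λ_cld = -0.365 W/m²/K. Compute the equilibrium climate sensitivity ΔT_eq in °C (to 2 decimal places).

7.09 °C

Net feedback parameter λ = (−3.28) + (+0.209) + (-0.23) + (-0.365) = -3.666 W/m²/K.
ΔT = −F/λ = −26/(-3.666) = 7.09 °C.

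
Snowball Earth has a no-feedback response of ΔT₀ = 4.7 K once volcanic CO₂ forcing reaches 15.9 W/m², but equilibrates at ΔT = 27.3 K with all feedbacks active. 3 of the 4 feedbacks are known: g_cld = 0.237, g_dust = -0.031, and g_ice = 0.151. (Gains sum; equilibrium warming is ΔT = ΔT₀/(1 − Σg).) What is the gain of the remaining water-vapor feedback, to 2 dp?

0.47

Amplification A = ΔT/ΔT₀ = 27.3/4.7 = 5.809.
Total gain g = 1 − 1/A = 1 − 1/5.809 = 0.8279.
Known gains sum to 0.237 − 0.031 + 0.151 = 0.357.
g_wv = 0.8279 − 0.357 = 0.47.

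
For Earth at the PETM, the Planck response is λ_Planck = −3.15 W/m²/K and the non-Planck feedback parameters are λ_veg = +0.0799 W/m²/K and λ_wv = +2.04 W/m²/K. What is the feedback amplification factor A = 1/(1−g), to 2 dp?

Convert to gains: g_veg = 0.0799/3.15 = 0.02537; g_wv = 2.04/3.15 = 0.6476.
Total gain g = 0.67297.
A = 1/(1 − 0.67297) = 3.06.

3.06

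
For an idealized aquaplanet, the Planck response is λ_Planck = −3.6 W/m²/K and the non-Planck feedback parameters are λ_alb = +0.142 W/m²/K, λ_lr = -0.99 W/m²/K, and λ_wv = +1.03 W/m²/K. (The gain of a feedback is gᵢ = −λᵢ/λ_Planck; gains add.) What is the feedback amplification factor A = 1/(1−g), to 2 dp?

1.05

Convert to gains: g_alb = 0.142/3.6 = 0.03944; g_lr = -0.99/3.6 = -0.275; g_wv = 1.03/3.6 = 0.2861.
Total gain g = 0.05054.
A = 1/(1 − 0.05054) = 1.05.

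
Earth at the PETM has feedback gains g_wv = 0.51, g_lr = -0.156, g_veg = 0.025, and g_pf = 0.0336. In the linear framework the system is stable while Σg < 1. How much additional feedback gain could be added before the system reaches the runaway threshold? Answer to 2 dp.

Current total gain = 0.51 − 0.156 + 0.025 + 0.0336 = 0.4126.
Margin to runaway = 1 − 0.4126 = 0.59.

0.59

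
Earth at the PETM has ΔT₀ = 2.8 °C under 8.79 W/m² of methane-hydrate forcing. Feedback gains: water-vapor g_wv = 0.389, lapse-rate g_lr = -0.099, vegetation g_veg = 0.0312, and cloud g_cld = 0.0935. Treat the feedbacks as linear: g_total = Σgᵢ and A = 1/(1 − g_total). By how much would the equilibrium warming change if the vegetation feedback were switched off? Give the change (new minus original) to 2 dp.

-0.24 °C

Original: g = 0.4147, ΔT = 2.8/(1−0.4147) = 4.7839 °C.
Without vegetation: g' = 0.3835, ΔT' = 2.8/(1−0.3835) = 4.5418 °C.
Change = 4.5418 − 4.7839 = -0.24 °C.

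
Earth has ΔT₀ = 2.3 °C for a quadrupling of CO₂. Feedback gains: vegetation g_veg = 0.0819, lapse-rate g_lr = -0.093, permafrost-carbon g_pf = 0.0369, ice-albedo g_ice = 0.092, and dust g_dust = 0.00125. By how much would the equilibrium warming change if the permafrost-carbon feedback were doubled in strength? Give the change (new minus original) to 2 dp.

Original: g = 0.11905, ΔT = 2.3/(1−0.11905) = 2.6108 °C.
With doubled permafrost-carbon: g' = 0.15595, ΔT' = 2.3/(1−0.15595) = 2.7250 °C.
Change = 2.7250 − 2.6108 = 0.11 °C.

0.11 °C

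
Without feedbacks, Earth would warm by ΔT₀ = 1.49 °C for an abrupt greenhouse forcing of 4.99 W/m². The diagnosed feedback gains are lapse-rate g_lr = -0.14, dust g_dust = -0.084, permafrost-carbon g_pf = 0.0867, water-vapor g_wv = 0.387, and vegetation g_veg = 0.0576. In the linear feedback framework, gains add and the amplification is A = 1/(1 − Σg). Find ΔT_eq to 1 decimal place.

2.2 °C

Total gain g = -0.14 − 0.084 + 0.0867 + 0.387 + 0.0576 = 0.3073.
Amplification A = 1/(1 − 0.3073) = 1.444.
ΔT = 1.49 × 1.444 = 2.2 °C.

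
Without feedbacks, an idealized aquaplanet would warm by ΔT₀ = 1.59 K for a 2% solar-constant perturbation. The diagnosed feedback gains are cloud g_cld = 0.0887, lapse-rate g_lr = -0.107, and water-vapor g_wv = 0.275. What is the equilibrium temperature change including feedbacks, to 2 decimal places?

2.14 K

Total gain g = 0.0887 − 0.107 + 0.275 = 0.2567.
Amplification A = 1/(1 − 0.2567) = 1.345.
ΔT = 1.59 × 1.345 = 2.14 K.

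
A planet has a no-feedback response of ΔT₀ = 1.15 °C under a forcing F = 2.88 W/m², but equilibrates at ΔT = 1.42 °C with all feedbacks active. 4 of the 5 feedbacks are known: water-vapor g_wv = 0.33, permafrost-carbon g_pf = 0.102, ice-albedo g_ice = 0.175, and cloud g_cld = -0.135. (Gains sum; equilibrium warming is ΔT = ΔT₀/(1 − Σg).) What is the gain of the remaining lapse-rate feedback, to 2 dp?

Amplification A = ΔT/ΔT₀ = 1.42/1.15 = 1.235.
Total gain g = 1 − 1/A = 1 − 1/1.235 = 0.1903.
Known gains sum to 0.33 + 0.102 + 0.175 − 0.135 = 0.472.
g_lr = 0.1903 − 0.472 = -0.28.

-0.28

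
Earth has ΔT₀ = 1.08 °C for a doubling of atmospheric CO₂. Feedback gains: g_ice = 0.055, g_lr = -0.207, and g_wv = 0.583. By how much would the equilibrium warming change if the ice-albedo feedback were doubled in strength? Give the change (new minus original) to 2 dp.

Original: g = 0.431, ΔT = 1.08/(1−0.431) = 1.8981 °C.
With doubled ice-albedo: g' = 0.486, ΔT' = 1.08/(1−0.486) = 2.1012 °C.
Change = 2.1012 − 1.8981 = 0.20 °C.

0.20 °C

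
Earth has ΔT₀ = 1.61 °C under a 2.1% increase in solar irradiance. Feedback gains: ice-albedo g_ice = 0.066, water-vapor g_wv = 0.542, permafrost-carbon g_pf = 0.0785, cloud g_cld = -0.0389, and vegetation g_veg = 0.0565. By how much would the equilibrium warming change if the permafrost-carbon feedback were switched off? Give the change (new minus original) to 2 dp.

-1.14 °C

Original: g = 0.7041, ΔT = 1.61/(1−0.7041) = 5.4410 °C.
Without permafrost-carbon: g' = 0.6256, ΔT' = 1.61/(1−0.6256) = 4.3002 °C.
Change = 4.3002 − 5.4410 = -1.14 °C.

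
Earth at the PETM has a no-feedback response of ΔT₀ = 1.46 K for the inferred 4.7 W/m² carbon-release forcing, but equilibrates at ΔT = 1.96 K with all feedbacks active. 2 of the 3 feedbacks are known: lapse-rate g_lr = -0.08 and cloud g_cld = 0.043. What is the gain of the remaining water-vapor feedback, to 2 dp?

0.29

Amplification A = ΔT/ΔT₀ = 1.96/1.46 = 1.342.
Total gain g = 1 − 1/A = 1 − 1/1.342 = 0.2548.
Known gains sum to -0.08 + 0.043 = -0.037.
g_wv = 0.2548 + 0.037 = 0.29.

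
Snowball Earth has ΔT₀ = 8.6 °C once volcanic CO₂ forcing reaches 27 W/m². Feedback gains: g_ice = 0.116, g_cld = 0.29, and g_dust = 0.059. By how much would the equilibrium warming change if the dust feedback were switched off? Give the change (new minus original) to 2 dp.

-1.60 °C

Original: g = 0.465, ΔT = 8.6/(1−0.465) = 16.0748 °C.
Without dust: g' = 0.406, ΔT' = 8.6/(1−0.406) = 14.4781 °C.
Change = 14.4781 − 16.0748 = -1.60 °C.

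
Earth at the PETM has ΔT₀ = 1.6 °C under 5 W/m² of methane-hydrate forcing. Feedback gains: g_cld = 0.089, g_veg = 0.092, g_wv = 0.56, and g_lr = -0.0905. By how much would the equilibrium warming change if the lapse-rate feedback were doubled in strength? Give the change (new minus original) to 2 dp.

-0.94 °C

Original: g = 0.6505, ΔT = 1.6/(1−0.6505) = 4.5780 °C.
With doubled lapse-rate: g' = 0.56, ΔT' = 1.6/(1−0.56) = 3.6364 °C.
Change = 3.6364 − 4.5780 = -0.94 °C.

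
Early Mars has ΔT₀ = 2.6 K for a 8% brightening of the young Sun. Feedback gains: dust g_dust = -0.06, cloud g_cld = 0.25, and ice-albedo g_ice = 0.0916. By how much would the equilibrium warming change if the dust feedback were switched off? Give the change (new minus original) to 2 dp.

0.33 K

Original: g = 0.2816, ΔT = 2.6/(1−0.2816) = 3.6192 K.
Without dust: g' = 0.3416, ΔT' = 2.6/(1−0.3416) = 3.9490 K.
Change = 3.9490 − 3.6192 = 0.33 K.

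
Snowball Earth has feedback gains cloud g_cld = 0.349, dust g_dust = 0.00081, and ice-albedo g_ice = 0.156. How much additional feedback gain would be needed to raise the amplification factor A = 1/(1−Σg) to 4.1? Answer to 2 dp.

Current total gain = 0.50581.
Target gain for A = 4.1: g* = 1 − 1/4.1 = 0.7561.
Additional gain needed = 0.7561 − 0.50581 = 0.25.

0.25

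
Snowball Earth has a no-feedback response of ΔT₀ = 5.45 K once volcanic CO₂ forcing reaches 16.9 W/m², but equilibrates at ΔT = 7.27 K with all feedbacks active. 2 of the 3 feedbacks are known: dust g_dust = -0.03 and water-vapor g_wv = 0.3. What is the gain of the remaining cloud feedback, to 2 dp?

Amplification A = ΔT/ΔT₀ = 7.27/5.45 = 1.334.
Total gain g = 1 − 1/A = 1 − 1/1.334 = 0.2504.
Known gains sum to -0.03 + 0.3 = 0.27.
g_cld = 0.2504 − 0.27 = -0.02.

-0.02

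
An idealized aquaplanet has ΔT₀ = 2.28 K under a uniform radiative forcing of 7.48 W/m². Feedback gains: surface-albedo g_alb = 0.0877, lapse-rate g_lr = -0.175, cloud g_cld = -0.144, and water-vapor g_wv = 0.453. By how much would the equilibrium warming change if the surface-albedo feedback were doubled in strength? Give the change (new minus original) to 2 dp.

Original: g = 0.2217, ΔT = 2.28/(1−0.2217) = 2.9295 K.
With doubled surface-albedo: g' = 0.3094, ΔT' = 2.28/(1−0.3094) = 3.3015 K.
Change = 3.3015 − 2.9295 = 0.37 K.

0.37 K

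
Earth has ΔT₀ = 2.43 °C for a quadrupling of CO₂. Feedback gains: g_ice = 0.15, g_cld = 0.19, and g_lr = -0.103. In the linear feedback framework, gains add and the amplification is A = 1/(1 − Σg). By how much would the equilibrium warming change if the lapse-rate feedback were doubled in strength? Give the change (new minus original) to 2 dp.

-0.38 °C

Original: g = 0.237, ΔT = 2.43/(1−0.237) = 3.1848 °C.
With doubled lapse-rate: g' = 0.134, ΔT' = 2.43/(1−0.134) = 2.8060 °C.
Change = 2.8060 − 3.1848 = -0.38 °C.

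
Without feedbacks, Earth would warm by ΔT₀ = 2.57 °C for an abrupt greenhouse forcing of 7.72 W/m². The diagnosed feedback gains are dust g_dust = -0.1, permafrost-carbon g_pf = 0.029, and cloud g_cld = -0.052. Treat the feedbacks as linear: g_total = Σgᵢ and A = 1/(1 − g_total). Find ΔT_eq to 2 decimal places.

Total gain g = -0.1 + 0.029 − 0.052 = -0.123.
Amplification A = 1/(1 + 0.123) = 0.8905.
ΔT = 2.57 × 0.8905 = 2.29 °C.

2.29 °C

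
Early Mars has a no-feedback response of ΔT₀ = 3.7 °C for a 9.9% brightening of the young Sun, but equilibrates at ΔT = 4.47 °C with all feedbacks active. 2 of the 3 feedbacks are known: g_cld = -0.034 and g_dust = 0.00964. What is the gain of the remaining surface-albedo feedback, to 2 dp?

0.20

Amplification A = ΔT/ΔT₀ = 4.47/3.7 = 1.208.
Total gain g = 1 − 1/A = 1 − 1/1.208 = 0.1722.
Known gains sum to -0.034 + 0.00964 = -0.02436.
g_alb = 0.1722 + 0.02436 = 0.20.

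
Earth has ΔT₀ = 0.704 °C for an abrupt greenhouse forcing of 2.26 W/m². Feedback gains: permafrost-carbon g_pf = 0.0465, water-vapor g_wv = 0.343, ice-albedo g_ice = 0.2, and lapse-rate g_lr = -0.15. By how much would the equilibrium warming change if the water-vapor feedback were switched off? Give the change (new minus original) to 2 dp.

Original: g = 0.4395, ΔT = 0.704/(1−0.4395) = 1.2560 °C.
Without water-vapor: g' = 0.0965, ΔT' = 0.704/(1−0.0965) = 0.7792 °C.
Change = 0.7792 − 1.2560 = -0.48 °C.

-0.48 °C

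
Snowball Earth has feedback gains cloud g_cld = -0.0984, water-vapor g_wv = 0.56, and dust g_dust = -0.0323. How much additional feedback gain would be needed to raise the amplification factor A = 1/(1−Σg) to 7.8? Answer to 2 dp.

Current total gain = 0.4293.
Target gain for A = 7.8: g* = 1 − 1/7.8 = 0.8718.
Additional gain needed = 0.8718 − 0.4293 = 0.44.

0.44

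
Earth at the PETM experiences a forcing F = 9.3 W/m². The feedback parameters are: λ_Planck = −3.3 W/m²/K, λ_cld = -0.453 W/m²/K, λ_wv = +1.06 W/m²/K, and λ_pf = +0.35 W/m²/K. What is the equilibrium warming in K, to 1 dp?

Net feedback parameter λ = (−3.3) + (-0.453) + (+1.06) + (+0.35) = -2.343 W/m²/K.
ΔT = −F/λ = −9.3/(-2.343) = 4.0 K.

4.0 K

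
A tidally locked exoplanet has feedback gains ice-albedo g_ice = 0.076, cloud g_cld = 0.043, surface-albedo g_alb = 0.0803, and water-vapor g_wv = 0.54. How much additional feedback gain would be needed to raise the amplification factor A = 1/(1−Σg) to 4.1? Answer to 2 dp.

Current total gain = 0.7393.
Target gain for A = 4.1: g* = 1 − 1/4.1 = 0.7561.
Additional gain needed = 0.7561 − 0.7393 = 0.02.

0.02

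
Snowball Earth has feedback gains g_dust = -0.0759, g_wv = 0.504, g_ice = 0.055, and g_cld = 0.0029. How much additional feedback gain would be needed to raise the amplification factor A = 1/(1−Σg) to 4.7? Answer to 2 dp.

Current total gain = 0.486.
Target gain for A = 4.7: g* = 1 − 1/4.7 = 0.7872.
Additional gain needed = 0.7872 − 0.486 = 0.30.

0.30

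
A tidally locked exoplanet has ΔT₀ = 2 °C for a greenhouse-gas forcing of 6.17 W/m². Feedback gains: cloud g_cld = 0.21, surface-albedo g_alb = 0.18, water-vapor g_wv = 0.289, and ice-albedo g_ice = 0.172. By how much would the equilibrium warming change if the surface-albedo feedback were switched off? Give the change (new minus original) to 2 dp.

Original: g = 0.851, ΔT = 2/(1−0.851) = 13.4228 °C.
Without surface-albedo: g' = 0.671, ΔT' = 2/(1−0.671) = 6.0790 °C.
Change = 6.0790 − 13.4228 = -7.34 °C.

-7.34 °C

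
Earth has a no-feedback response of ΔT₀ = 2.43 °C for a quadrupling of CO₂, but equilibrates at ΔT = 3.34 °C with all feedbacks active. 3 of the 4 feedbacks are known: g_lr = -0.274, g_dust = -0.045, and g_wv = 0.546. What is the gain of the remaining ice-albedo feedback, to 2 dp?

Amplification A = ΔT/ΔT₀ = 3.34/2.43 = 1.374.
Total gain g = 1 − 1/A = 1 − 1/1.374 = 0.2722.
Known gains sum to -0.274 − 0.045 + 0.546 = 0.227.
g_ice = 0.2722 − 0.227 = 0.05.

0.05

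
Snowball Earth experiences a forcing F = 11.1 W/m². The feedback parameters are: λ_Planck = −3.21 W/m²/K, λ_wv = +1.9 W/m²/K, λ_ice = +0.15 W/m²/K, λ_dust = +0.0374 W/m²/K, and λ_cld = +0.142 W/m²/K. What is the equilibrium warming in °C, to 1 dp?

Net feedback parameter λ = (−3.21) + (+1.9) + (+0.15) + (+0.0374) + (+0.142) = -0.9806 W/m²/K.
ΔT = −F/λ = −11.1/(-0.9806) = 11.3 °C.

11.3 °C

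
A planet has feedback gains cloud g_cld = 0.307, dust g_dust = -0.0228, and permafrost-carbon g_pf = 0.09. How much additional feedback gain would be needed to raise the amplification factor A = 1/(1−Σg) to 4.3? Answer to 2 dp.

Current total gain = 0.3742.
Target gain for A = 4.3: g* = 1 − 1/4.3 = 0.7674.
Additional gain needed = 0.7674 − 0.3742 = 0.39.

0.39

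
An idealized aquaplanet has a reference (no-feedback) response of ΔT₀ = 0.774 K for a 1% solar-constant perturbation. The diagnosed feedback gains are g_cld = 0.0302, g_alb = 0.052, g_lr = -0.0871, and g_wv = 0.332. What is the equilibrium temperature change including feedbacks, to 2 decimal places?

1.15 K

Total gain g = 0.0302 + 0.052 − 0.0871 + 0.332 = 0.3271.
Amplification A = 1/(1 − 0.3271) = 1.486.
ΔT = 0.774 × 1.486 = 1.15 K.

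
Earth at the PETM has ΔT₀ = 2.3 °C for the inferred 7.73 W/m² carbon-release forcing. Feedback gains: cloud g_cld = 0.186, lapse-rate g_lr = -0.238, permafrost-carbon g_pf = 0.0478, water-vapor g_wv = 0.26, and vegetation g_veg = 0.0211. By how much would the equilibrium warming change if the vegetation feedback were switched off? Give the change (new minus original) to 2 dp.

-0.09 °C

Original: g = 0.2769, ΔT = 2.3/(1−0.2769) = 3.1807 °C.
Without vegetation: g' = 0.2558, ΔT' = 2.3/(1−0.2558) = 3.0906 °C.
Change = 3.0906 − 3.1807 = -0.09 °C.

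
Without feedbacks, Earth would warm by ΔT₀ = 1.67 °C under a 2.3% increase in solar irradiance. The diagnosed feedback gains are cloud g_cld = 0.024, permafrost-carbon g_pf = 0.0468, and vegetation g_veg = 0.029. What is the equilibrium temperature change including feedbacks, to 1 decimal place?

Total gain g = 0.024 + 0.0468 + 0.029 = 0.0998.
Amplification A = 1/(1 − 0.0998) = 1.111.
ΔT = 1.67 × 1.111 = 1.9 °C.

1.9 °C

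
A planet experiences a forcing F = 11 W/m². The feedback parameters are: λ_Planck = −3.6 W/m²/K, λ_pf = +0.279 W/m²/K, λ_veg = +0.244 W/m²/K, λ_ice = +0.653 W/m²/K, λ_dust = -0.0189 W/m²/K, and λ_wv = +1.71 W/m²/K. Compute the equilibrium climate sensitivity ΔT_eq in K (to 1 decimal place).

Net feedback parameter λ = (−3.6) + (+0.279) + (+0.244) + (+0.653) + (-0.0189) + (+1.71) = -0.7329 W/m²/K.
ΔT = −F/λ = −11/(-0.7329) = 15.0 K.

15.0 K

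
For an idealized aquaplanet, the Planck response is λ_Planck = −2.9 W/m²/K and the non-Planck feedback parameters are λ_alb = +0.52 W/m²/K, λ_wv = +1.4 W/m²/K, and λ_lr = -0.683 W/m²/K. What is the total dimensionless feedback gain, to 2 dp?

Convert to gains: g_alb = 0.52/2.9 = 0.1793; g_wv = 1.4/2.9 = 0.4828; g_lr = -0.683/2.9 = -0.2355.
Total gain g = 0.4266.

0.43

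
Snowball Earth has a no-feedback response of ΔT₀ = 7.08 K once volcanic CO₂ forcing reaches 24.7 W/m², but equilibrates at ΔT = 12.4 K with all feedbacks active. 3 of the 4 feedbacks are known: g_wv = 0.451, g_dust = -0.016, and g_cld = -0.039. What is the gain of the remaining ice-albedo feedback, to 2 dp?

0.03

Amplification A = ΔT/ΔT₀ = 12.4/7.08 = 1.751.
Total gain g = 1 − 1/A = 1 − 1/1.751 = 0.4289.
Known gains sum to 0.451 − 0.016 − 0.039 = 0.396.
g_ice = 0.4289 − 0.396 = 0.03.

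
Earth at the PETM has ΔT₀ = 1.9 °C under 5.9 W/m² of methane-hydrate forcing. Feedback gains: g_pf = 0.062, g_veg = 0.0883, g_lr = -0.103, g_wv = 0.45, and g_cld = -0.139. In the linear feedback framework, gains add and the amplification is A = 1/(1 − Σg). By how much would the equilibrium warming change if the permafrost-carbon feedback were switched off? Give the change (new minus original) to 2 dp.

Original: g = 0.3583, ΔT = 1.9/(1−0.3583) = 2.9609 °C.
Without permafrost-carbon: g' = 0.2963, ΔT' = 1.9/(1−0.2963) = 2.7000 °C.
Change = 2.7000 − 2.9609 = -0.26 °C.

-0.26 °C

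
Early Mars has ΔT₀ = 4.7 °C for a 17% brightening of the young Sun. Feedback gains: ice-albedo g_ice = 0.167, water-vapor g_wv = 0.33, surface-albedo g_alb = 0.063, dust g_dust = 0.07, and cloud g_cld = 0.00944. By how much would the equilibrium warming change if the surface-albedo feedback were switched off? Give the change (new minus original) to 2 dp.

-1.94 °C

Original: g = 0.63944, ΔT = 4.7/(1−0.63944) = 13.0353 °C.
Without surface-albedo: g' = 0.57644, ΔT' = 4.7/(1−0.57644) = 11.0964 °C.
Change = 11.0964 − 13.0353 = -1.94 °C.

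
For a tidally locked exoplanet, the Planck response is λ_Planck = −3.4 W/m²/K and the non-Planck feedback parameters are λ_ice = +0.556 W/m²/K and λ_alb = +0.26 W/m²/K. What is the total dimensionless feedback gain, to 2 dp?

0.24

Convert to gains: g_ice = 0.556/3.4 = 0.1635; g_alb = 0.26/3.4 = 0.07647.
Total gain g = 0.23997.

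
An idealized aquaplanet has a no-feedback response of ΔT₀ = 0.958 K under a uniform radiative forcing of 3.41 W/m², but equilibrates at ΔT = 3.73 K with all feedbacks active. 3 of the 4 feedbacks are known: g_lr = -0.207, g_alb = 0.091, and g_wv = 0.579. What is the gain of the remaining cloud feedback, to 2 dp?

0.28

Amplification A = ΔT/ΔT₀ = 3.73/0.958 = 3.894.
Total gain g = 1 − 1/A = 1 − 1/3.894 = 0.7432.
Known gains sum to -0.207 + 0.091 + 0.579 = 0.463.
g_cld = 0.7432 − 0.463 = 0.28.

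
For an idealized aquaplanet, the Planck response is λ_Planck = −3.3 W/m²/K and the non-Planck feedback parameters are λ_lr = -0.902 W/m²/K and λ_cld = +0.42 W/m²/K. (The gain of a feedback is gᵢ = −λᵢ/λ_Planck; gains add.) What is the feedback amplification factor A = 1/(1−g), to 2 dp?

Convert to gains: g_lr = -0.902/3.3 = -0.2733; g_cld = 0.42/3.3 = 0.1273.
Total gain g = -0.146.
A = 1/(1 + 0.146) = 0.87.

0.87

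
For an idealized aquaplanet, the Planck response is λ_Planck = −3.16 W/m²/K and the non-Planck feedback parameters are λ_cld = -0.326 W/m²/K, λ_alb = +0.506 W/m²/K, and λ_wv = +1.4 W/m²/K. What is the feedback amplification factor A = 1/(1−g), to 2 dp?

2.00

Convert to gains: g_cld = -0.326/3.16 = -0.1032; g_alb = 0.506/3.16 = 0.1601; g_wv = 1.4/3.16 = 0.443.
Total gain g = 0.4999.
A = 1/(1 − 0.4999) = 2.00.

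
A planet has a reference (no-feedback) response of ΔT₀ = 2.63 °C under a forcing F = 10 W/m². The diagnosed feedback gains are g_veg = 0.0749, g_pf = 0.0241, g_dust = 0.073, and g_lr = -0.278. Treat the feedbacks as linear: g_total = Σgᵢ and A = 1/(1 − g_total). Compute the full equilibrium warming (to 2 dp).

Total gain g = 0.0749 + 0.0241 + 0.073 − 0.278 = -0.106.
Amplification A = 1/(1 + 0.106) = 0.9042.
ΔT = 2.63 × 0.9042 = 2.38 °C.

2.38 °C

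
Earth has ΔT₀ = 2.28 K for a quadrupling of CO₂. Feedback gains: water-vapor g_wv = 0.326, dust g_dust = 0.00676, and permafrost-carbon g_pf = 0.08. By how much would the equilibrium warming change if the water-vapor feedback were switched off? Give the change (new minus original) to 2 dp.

-1.39 K

Original: g = 0.41276, ΔT = 2.28/(1−0.41276) = 3.8826 K.
Without water-vapor: g' = 0.08676, ΔT' = 2.28/(1−0.08676) = 2.4966 K.
Change = 2.4966 − 3.8826 = -1.39 K.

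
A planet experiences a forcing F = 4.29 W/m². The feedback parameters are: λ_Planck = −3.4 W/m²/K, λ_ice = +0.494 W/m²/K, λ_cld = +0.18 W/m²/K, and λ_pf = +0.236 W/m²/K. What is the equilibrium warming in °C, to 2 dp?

Net feedback parameter λ = (−3.4) + (+0.494) + (+0.18) + (+0.236) = -2.49 W/m²/K.
ΔT = −F/λ = −4.29/(-2.49) = 1.72 °C.

1.72 °C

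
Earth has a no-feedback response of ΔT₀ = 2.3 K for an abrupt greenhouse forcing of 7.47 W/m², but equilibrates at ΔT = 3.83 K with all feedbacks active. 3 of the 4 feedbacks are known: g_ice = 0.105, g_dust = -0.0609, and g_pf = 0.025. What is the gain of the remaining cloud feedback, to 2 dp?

0.33

Amplification A = ΔT/ΔT₀ = 3.83/2.3 = 1.665.
Total gain g = 1 − 1/A = 1 − 1/1.665 = 0.3994.
Known gains sum to 0.105 − 0.0609 + 0.025 = 0.0691.
g_cld = 0.3994 − 0.0691 = 0.33.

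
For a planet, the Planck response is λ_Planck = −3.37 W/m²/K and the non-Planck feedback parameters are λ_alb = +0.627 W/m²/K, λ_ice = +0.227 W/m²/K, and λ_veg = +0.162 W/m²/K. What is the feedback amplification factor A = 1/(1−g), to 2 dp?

Convert to gains: g_alb = 0.627/3.37 = 0.1861; g_ice = 0.227/3.37 = 0.06736; g_veg = 0.162/3.37 = 0.04807.
Total gain g = 0.30153.
A = 1/(1 − 0.30153) = 1.43.

1.43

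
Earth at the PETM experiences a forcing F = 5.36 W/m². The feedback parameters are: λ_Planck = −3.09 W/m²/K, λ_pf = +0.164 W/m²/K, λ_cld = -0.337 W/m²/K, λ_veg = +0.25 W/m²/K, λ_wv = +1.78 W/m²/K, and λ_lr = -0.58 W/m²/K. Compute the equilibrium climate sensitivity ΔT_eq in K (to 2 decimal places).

2.96 K

Net feedback parameter λ = (−3.09) + (+0.164) + (-0.337) + (+0.25) + (+1.78) + (-0.58) = -1.813 W/m²/K.
ΔT = −F/λ = −5.36/(-1.813) = 2.96 K.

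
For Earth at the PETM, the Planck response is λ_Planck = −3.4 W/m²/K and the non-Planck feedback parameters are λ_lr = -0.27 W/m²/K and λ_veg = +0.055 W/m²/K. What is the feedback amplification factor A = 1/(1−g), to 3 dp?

0.941

Convert to gains: g_lr = -0.27/3.4 = -0.07941; g_veg = 0.055/3.4 = 0.01618.
Total gain g = -0.06323.
A = 1/(1 + 0.06323) = 0.941.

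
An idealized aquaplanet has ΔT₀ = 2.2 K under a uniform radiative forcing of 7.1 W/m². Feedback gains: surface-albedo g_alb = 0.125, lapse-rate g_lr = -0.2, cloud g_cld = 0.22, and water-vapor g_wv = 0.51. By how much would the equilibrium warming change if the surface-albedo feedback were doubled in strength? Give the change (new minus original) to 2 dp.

Original: g = 0.655, ΔT = 2.2/(1−0.655) = 6.3768 K.
With doubled surface-albedo: g' = 0.78, ΔT' = 2.2/(1−0.78) = 10.0000 K.
Change = 10.0000 − 6.3768 = 3.62 K.

3.62 K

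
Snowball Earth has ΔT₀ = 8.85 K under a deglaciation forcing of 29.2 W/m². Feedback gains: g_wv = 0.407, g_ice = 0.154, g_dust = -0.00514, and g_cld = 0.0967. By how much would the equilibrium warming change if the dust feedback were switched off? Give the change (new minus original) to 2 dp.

0.38 K

Original: g = 0.65256, ΔT = 8.85/(1−0.65256) = 25.4720 K.
Without dust: g' = 0.6577, ΔT' = 8.85/(1−0.6577) = 25.8545 K.
Change = 25.8545 − 25.4720 = 0.38 K.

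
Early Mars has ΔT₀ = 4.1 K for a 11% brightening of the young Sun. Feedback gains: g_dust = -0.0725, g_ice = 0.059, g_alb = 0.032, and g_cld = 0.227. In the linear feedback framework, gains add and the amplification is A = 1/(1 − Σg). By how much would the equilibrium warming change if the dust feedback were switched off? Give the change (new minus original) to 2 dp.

0.58 K

Original: g = 0.2455, ΔT = 4.1/(1−0.2455) = 5.4341 K.
Without dust: g' = 0.318, ΔT' = 4.1/(1−0.318) = 6.0117 K.
Change = 6.0117 − 5.4341 = 0.58 K.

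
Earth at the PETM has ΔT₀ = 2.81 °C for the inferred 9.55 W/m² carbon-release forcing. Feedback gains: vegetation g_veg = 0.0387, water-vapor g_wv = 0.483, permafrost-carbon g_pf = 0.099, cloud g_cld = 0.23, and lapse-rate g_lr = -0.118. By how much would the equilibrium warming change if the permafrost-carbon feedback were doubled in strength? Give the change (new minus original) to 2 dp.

6.18 °C

Original: g = 0.7327, ΔT = 2.81/(1−0.7327) = 10.5125 °C.
With doubled permafrost-carbon: g' = 0.8317, ΔT' = 2.81/(1−0.8317) = 16.6964 °C.
Change = 16.6964 − 10.5125 = 6.18 °C.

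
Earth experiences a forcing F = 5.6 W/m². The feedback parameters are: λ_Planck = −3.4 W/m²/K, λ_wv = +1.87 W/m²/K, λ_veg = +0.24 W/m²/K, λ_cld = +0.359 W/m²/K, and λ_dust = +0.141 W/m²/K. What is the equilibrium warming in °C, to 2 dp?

7.09 °C

Net feedback parameter λ = (−3.4) + (+1.87) + (+0.24) + (+0.359) + (+0.141) = -0.79 W/m²/K.
ΔT = −F/λ = −5.6/(-0.79) = 7.09 °C.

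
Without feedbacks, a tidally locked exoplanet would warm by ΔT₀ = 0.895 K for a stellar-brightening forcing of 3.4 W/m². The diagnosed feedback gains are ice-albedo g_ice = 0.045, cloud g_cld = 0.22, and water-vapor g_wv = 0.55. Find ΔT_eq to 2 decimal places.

Total gain g = 0.045 + 0.22 + 0.55 = 0.815.
Amplification A = 1/(1 − 0.815) = 5.405.
ΔT = 0.895 × 5.405 = 4.84 K.

4.84 K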